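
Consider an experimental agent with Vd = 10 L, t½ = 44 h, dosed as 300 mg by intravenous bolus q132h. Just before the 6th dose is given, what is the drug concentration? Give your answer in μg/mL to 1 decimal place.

4.3 μg/mL

f = (1/2)^(τ/t½) = (1/2)^(132/44) ≈ 0.1250.
C₀ = D/Vd = 300/10 ≈ 30.000 μg/mL.
Before the 6th dose, 5 doses have been given. Superposition: Cmin = C₀·(f + f² + … + f^5).
≈ 30.000 × (0.1250 + 0.0156 + 0.0020 + 0.0002 + 0.0000) ≈ 30.000 × 0.1428 ≈ 4.284 μg/mL.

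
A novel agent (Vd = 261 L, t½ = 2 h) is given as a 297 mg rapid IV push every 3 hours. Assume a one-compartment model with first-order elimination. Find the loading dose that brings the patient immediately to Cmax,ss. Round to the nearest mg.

f = (1/2)^(3/2) ≈ 0.353553; accumulation ratio R = 1/(1−f) ≈ 1.54692.
Loading dose to hit Cmax,ss on first dose: D_load = D_maint·R ≈ 297 × 1.54692 ≈ 459.44 mg.

459 mg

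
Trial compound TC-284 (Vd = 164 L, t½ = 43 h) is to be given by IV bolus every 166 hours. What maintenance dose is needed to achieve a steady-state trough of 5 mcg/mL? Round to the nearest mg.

τ/t½ = 166/43 ≈ 3.8605, so f = (1/2)^(166/43) ≈ 0.068847.
Cmin,ss = (D/Vd)·f/(1−f), so D = Cmin,ss·Vd·(1−f)/f.
D = 5 × 164 × (1−f)/f ≈ 5 × 164 × 13.52496 ≈ 11090.47 mg.

11090 mg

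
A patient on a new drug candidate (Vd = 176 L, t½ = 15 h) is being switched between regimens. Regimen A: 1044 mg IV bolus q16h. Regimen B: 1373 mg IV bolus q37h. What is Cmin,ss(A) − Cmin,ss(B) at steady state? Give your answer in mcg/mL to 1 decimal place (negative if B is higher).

Regimen A: f = (1/2)^(16/15) ≈ 0.4774; Cmin,ss = (1044/176)·f/(1−f) ≈ 5.419 mcg/mL.
Regimen B: f = (1/2)^(37/15) ≈ 0.1809; Cmin,ss = (1373/176)·f/(1−f) ≈ 1.723 mcg/mL.
Difference ≈ 5.419 − 1.723 ≈ 3.696 mcg/mL.

3.7 mcg/mL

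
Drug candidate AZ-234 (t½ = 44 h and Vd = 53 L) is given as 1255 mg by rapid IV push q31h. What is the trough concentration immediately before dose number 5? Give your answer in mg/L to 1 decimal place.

32.3 mg/L

f = (1/2)^(τ/t½) = (1/2)^(31/44) ≈ 0.6136.
C₀ = D/Vd = 1255/53 ≈ 23.679 mg/L.
Before the 5th dose, 4 doses have been given. Superposition: Cmin = C₀·(f + f² + … + f^4).
≈ 23.679 × (0.6136 + 0.3765 + 0.2310 + 0.1418) ≈ 23.679 × 1.3629 ≈ 32.272 mg/L.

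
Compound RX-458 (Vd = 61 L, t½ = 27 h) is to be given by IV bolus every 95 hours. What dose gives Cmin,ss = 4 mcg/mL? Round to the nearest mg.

2552 mg

τ/t½ = 95/27 ≈ 3.5185, so f = (1/2)^(95/27) ≈ 0.087261.
Cmin,ss = (D/Vd)·f/(1−f), so D = Cmin,ss·Vd·(1−f)/f.
D = 4 × 61 × (1−f)/f ≈ 4 × 61 × 10.45987 ≈ 2552.21 mg.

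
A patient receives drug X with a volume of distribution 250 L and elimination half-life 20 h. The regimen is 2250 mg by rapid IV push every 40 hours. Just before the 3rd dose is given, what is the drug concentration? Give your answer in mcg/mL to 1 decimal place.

2.8 mcg/mL

f = (1/2)^(τ/t½) = (1/2)^(40/20) ≈ 0.2500.
C₀ = D/Vd = 2250/250 ≈ 9.000 mcg/mL.
Before the 3rd dose, 2 doses have been given. Superposition: Cmin = C₀·(f + f²).
≈ 9.000 × (0.2500 + 0.0625) ≈ 9.000 × 0.3125 ≈ 2.812 mcg/mL.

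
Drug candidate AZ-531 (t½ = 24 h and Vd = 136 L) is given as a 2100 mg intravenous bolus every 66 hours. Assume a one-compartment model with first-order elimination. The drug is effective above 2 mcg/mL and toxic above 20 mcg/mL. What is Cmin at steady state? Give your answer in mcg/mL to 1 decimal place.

k = ln2/t½ = ln2/24 ≈ 0.028881 h⁻¹; fraction remaining f = e^(−kτ) = e^(−0.028881×66) ≈ 0.1487.
Single-dose peak C₀ = D/Vd = 2100/136 ≈ 15.441 mcg/mL.
Steady-state trough Cmin,ss = C₀·f/(1−f) ≈ 15.441 × 0.1487/0.8513 ≈ 2.697 mcg/mL.
Trough 2.7 mcg/mL vs MEC 2 mcg/mL: adequate.

2.7 mcg/mL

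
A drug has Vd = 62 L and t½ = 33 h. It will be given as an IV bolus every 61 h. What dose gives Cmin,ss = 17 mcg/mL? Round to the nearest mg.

2742 mg

τ/t½ = 61/33 ≈ 1.8485, so f = (1/2)^(61/33) ≈ 0.277684.
Cmin,ss = (D/Vd)·f/(1−f), so D = Cmin,ss·Vd·(1−f)/f.
D = 17 × 62 × (1−f)/f ≈ 17 × 62 × 2.60122 ≈ 2741.69 mg.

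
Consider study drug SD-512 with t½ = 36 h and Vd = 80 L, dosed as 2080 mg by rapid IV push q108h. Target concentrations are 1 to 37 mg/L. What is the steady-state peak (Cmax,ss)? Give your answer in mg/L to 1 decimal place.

The dosing interval is 3 half-lives, so f = 2^(−3) = 0.125.
Accumulation ratio R = 1/(1 − f) = 1/0.875 = 8/7.
Single-dose peak C₀ = D/Vd = 2080/80 = 26 mg/L.
Steady-state peak Cmax,ss = C₀·R = 26 × 8/7 ≈ 29.714 mg/L.
Peak 29.7 mg/L vs MTC 37 mg/L: below toxic threshold.

29.7 mg/L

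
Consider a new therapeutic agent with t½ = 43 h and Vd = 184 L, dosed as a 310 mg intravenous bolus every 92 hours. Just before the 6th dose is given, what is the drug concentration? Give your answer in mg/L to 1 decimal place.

f = (1/2)^(τ/t½) = (1/2)^(92/43) ≈ 0.2270.
C₀ = D/Vd = 310/184 ≈ 1.685 mg/L.
Before the 6th dose, 5 doses have been given. Superposition: Cmin = C₀·(f + f² + … + f^5).
≈ 1.685 × (0.2270 + 0.0515 + 0.0117 + 0.0027 + 0.0006) ≈ 1.685 × 0.2935 ≈ 0.495 mg/L.

0.5 mg/L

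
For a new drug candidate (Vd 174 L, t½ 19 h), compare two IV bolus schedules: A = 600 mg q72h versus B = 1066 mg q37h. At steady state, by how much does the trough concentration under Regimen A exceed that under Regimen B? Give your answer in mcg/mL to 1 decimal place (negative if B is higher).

Regimen A: f = (1/2)^(72/19) ≈ 0.0723; Cmin,ss = (600/174)·f/(1−f) ≈ 0.269 mcg/mL.
Regimen B: f = (1/2)^(37/19) ≈ 0.2593; Cmin,ss = (1066/174)·f/(1−f) ≈ 2.145 mcg/mL.
Difference ≈ 0.269 − 2.145 ≈ -1.876 mcg/mL.

-1.9 mcg/mL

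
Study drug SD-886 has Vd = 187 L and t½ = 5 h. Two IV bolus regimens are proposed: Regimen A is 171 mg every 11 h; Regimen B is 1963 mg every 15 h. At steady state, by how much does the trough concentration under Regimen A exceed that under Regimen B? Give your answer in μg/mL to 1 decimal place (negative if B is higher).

Regimen A: f = (1/2)^(11/5) ≈ 0.2176; Cmin,ss = (171/187)·f/(1−f) ≈ 0.254 μg/mL.
Regimen B: f = (1/2)^(15/5) ≈ 0.1250; Cmin,ss = (1963/187)·f/(1−f) ≈ 1.500 μg/mL.
Difference ≈ 0.254 − 1.500 ≈ -1.246 μg/mL.

-1.2 μg/mL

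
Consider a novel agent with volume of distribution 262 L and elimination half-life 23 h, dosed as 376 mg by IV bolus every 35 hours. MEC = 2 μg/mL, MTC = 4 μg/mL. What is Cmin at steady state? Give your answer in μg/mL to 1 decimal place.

k = ln2/t½ = ln2/23 ≈ 0.030137 h⁻¹; fraction remaining f = e^(−kτ) = e^(−0.030137×35) ≈ 0.3483.
Each bolus raises the concentration by D/Vd = 376/262 ≈ 1.435 μg/mL.
Steady-state trough Cmin,ss = C₀·f/(1−f) ≈ 1.435 × 0.3483/0.6517 ≈ 0.767 μg/mL.
Trough 0.8 μg/mL vs MEC 2 μg/mL: subtherapeutic.

0.8 μg/mL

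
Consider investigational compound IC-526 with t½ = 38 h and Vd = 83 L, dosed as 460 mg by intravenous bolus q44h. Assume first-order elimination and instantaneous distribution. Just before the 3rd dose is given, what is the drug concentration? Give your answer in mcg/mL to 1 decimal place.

f = (1/2)^(τ/t½) = (1/2)^(44/38) ≈ 0.4482.
C₀ = D/Vd = 460/83 ≈ 5.542 mcg/mL.
Before the 3rd dose, 2 doses have been given. Superposition: Cmin = C₀·(f + f²).
≈ 5.542 × (0.4482 + 0.2009) ≈ 5.542 × 0.6491 ≈ 3.597 mcg/mL.

3.6 mcg/mL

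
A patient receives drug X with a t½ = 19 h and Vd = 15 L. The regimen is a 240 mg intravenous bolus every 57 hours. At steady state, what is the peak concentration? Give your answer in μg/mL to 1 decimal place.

18.3 μg/mL

The dosing interval is 3 half-lives, so f = 2^(−3) = 0.125.
At steady state, R = 1/(1 − 0.125) = 8/7.
Single-dose peak C₀ = D/Vd = 240/15 = 16 μg/mL.
Steady-state peak Cmax,ss = C₀·R = 16 × 8/7 ≈ 18.286 μg/mL.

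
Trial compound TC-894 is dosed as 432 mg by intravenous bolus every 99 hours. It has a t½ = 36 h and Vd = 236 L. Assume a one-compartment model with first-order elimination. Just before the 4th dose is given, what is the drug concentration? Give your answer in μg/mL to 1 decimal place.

f = (1/2)^(τ/t½) = (1/2)^(99/36) ≈ 0.1487.
C₀ = D/Vd = 432/236 ≈ 1.831 μg/mL.
Before the 4th dose, 3 doses have been given. Superposition: Cmin = C₀·(f + f² + … + f^3).
≈ 1.831 × (0.1487 + 0.0221 + 0.0033) ≈ 1.831 × 0.1741 ≈ 0.319 μg/mL.

0.3 μg/mL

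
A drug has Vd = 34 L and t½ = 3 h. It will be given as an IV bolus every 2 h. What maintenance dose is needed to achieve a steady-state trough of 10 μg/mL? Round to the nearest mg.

τ/t½ = 2/3 ≈ 0.66667, so f = (1/2)^(2/3) ≈ 0.629961.
Cmin,ss = (D/Vd)·f/(1−f), so D = Cmin,ss·Vd·(1−f)/f.
D = 10 × 34 × (1−f)/f ≈ 10 × 34 × 0.58740 ≈ 199.72 mg.

200 mg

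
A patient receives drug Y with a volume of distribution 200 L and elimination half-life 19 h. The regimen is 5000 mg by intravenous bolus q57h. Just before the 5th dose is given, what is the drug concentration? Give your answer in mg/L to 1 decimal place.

f = (1/2)^(τ/t½) = (1/2)^(57/19) ≈ 0.1250.
C₀ = D/Vd = 5000/200 ≈ 25.000 mg/L.
Before the 5th dose, 4 doses have been given. Superposition: Cmin = C₀·(f + f² + … + f^4).
≈ 25.000 × (0.1250 + 0.0156 + 0.0020 + 0.0002) ≈ 25.000 × 0.1428 ≈ 3.570 mg/L.

3.6 mg/L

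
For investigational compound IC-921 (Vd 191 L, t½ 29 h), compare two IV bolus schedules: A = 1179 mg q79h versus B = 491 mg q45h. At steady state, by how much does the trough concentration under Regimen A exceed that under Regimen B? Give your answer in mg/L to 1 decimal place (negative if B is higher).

Regimen A: f = (1/2)^(79/29) ≈ 0.1513; Cmin,ss = (1179/191)·f/(1−f) ≈ 1.100 mg/L.
Regimen B: f = (1/2)^(45/29) ≈ 0.3411; Cmin,ss = (491/191)·f/(1−f) ≈ 1.331 mg/L.
Difference ≈ 1.100 − 1.331 ≈ -0.231 mg/L.

-0.2 mg/L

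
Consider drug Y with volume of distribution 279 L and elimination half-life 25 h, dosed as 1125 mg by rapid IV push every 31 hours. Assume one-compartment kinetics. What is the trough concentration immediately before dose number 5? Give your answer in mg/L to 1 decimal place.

2.9 mg/L

f = (1/2)^(τ/t½) = (1/2)^(31/25) ≈ 0.4234.
C₀ = D/Vd = 1125/279 ≈ 4.032 mg/L.
Before the 5th dose, 4 doses have been given. Superposition: Cmin = C₀·(f + f² + … + f^4).
≈ 4.032 × (0.4234 + 0.1793 + 0.0759 + 0.0321) ≈ 4.032 × 0.7107 ≈ 2.866 mg/L.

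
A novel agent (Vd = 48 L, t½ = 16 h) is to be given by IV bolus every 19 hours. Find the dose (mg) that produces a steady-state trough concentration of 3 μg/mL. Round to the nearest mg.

τ/t½ = 19/16 ≈ 1.1875, so f = (1/2)^(19/16) ≈ 0.439063.
Cmin,ss = (D/Vd)·f/(1−f), so D = Cmin,ss·Vd·(1−f)/f.
D = 3 × 48 × (1−f)/f ≈ 3 × 48 × 1.27758 ≈ 183.97 mg.

184 mg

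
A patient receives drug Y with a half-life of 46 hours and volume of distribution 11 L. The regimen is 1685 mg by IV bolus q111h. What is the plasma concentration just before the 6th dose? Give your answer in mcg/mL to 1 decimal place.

35.4 mcg/mL

f = (1/2)^(τ/t½) = (1/2)^(111/46) ≈ 0.1878.
C₀ = D/Vd = 1685/11 ≈ 153.182 mcg/mL.
Before the 6th dose, 5 doses have been given. Superposition: Cmin = C₀·(f + f² + … + f^5).
≈ 153.182 × (0.1878 + 0.0353 + 0.0066 + 0.0012 + 0.0002) ≈ 153.182 × 0.2311 ≈ 35.400 mcg/mL.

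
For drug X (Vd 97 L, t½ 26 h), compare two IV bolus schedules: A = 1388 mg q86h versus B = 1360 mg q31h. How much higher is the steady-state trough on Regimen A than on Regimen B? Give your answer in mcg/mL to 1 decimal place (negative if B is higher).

Regimen A: f = (1/2)^(86/26) ≈ 0.1010; Cmin,ss = (1388/97)·f/(1−f) ≈ 1.608 mcg/mL.
Regimen B: f = (1/2)^(31/26) ≈ 0.4376; Cmin,ss = (1360/97)·f/(1−f) ≈ 10.909 mcg/mL.
Difference ≈ 1.608 − 10.909 ≈ -9.301 mcg/mL.

-9.3 mcg/mL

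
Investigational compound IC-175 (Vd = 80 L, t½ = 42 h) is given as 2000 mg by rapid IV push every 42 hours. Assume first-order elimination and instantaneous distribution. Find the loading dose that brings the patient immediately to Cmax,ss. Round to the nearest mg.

f = (1/2)^(42/42) ≈ 0.500000; accumulation ratio R = 1/(1−f) ≈ 2.00000.
Loading dose to hit Cmax,ss on first dose: D_load = D_maint·R ≈ 2000 × 2.00000 ≈ 4000.00 mg.

4000 mg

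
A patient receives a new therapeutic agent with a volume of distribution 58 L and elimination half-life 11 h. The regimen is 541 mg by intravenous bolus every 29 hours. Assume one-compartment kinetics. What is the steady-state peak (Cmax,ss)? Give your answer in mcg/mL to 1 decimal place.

Over one 29-h interval, 29/11 ≈ 2.6364 half-lives elapse, leaving f ≈ 0.1608 of each dose.
Accumulation ratio R = 1/(1 − f) ≈ 1/0.8392 ≈ 1.1916.
Each bolus raises the concentration by D/Vd = 541/58 ≈ 9.328 mcg/mL.
Cmax,ss = C₀/(1 − f) ≈ 9.328/0.8392 ≈ 11.115 mcg/mL.

11.1 mcg/mL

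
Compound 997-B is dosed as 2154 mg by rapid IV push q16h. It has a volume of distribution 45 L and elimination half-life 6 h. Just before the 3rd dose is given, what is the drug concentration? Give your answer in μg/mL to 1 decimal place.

f = (1/2)^(τ/t½) = (1/2)^(16/6) ≈ 0.1575.
C₀ = D/Vd = 2154/45 ≈ 47.867 μg/mL.
Before the 3rd dose, 2 doses have been given. Superposition: Cmin = C₀·(f + f²).
≈ 47.867 × (0.1575 + 0.0248) ≈ 47.867 × 0.1823 ≈ 8.726 μg/mL.

8.7 μg/mL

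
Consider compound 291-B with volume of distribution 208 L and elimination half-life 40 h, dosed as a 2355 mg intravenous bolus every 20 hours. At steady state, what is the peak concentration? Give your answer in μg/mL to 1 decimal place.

k = ln2/t½ = ln2/40 ≈ 0.017329 h⁻¹; fraction remaining f = e^(−kτ) = e^(−0.017329×20) ≈ 0.7071.
Accumulation ratio R = 1/(1 − f) ≈ 1/0.2929 ≈ 3.4141.
Single-dose peak C₀ = D/Vd = 2355/208 ≈ 11.322 μg/mL.
Cmax,ss = C₀/(1 − f) ≈ 11.322/0.2929 ≈ 38.655 μg/mL.

38.7 μg/mL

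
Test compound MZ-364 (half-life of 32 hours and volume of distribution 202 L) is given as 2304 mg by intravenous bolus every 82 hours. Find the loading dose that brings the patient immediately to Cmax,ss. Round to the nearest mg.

2774 mg

f = (1/2)^(82/32) ≈ 0.169282; accumulation ratio R = 1/(1−f) ≈ 1.20378.
Loading dose to hit Cmax,ss on first dose: D_load = D_maint·R ≈ 2304 × 1.20378 ≈ 2773.51 mg.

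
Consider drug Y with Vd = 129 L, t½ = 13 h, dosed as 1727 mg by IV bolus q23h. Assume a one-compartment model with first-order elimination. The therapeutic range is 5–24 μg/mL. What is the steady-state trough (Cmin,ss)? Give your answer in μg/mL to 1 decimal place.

k = ln2/t½ = ln2/13 ≈ 0.053319 h⁻¹; fraction remaining f = e^(−kτ) = e^(−0.053319×23) ≈ 0.2934.
Each bolus raises the concentration by D/Vd = 1727/129 ≈ 13.388 μg/mL.
Steady-state trough Cmin,ss = C₀·f/(1−f) ≈ 13.388 × 0.2934/0.7066 ≈ 5.559 μg/mL.
Trough 5.6 μg/mL vs MEC 5 μg/mL: adequate.

5.6 μg/mL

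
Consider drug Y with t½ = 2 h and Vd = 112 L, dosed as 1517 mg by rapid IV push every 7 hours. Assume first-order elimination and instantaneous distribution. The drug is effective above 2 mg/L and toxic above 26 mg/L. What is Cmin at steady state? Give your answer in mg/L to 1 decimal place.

1.3 mg/L

k = ln2/t½ = ln2/2 ≈ 0.346574 h⁻¹; fraction remaining f = e^(−kτ) = e^(−0.346574×7) ≈ 0.0884.
Each bolus raises the concentration by D/Vd = 1517/112 ≈ 13.545 mg/L.
Steady-state trough Cmin,ss = C₀·f/(1−f) ≈ 13.545 × 0.0884/0.9116 ≈ 1.313 mg/L.
Trough 1.3 mg/L vs MEC 2 mg/L: subtherapeutic.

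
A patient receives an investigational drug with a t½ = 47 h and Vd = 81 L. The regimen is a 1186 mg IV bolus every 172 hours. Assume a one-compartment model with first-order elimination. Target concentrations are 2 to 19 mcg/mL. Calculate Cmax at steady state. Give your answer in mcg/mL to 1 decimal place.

15.9 mcg/mL

k = ln2/t½ = ln2/47 ≈ 0.014748 h⁻¹; fraction remaining f = e^(−kτ) = e^(−0.014748×172) ≈ 0.0791.
Accumulation ratio R = 1/(1 − f) ≈ 1/0.9209 ≈ 1.0859.
Single-dose peak C₀ = D/Vd = 1186/81 ≈ 14.642 mcg/mL.
Steady-state peak Cmax,ss = C₀·R ≈ 14.642 × 1.0859 ≈ 15.900 mcg/mL.
Peak 15.9 mcg/mL vs MTC 19 mcg/mL: below toxic threshold.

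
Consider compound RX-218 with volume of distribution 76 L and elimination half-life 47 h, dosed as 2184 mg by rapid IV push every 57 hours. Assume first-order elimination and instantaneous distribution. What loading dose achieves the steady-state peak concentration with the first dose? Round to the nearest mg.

f = (1/2)^(57/47) ≈ 0.431441; accumulation ratio R = 1/(1−f) ≈ 1.75883.
Loading dose to hit Cmax,ss on first dose: D_load = D_maint·R ≈ 2184 × 1.75883 ≈ 3841.28 mg.

3841 mg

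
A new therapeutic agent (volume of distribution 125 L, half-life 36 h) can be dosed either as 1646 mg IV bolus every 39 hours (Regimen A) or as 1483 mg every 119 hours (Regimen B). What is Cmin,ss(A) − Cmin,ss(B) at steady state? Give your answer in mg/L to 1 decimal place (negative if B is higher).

Regimen A: f = (1/2)^(39/36) ≈ 0.4719; Cmin,ss = (1646/125)·f/(1−f) ≈ 11.767 mg/L.
Regimen B: f = (1/2)^(119/36) ≈ 0.1011; Cmin,ss = (1483/125)·f/(1−f) ≈ 1.334 mg/L.
Difference ≈ 11.767 − 1.334 ≈ 10.433 mg/L.

10.4 mg/L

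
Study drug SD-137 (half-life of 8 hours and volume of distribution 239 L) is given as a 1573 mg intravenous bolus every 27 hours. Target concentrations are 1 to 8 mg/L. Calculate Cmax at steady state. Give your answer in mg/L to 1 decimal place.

7.3 mg/L

k = ln2/t½ = ln2/8 ≈ 0.086643 h⁻¹; fraction remaining f = e^(−kτ) = e^(−0.086643×27) ≈ 0.0964.
Accumulation ratio R = 1/(1 − f) ≈ 1/0.9036 ≈ 1.1067.
Each bolus raises the concentration by D/Vd = 1573/239 ≈ 6.582 mg/L.
Cmax,ss = C₀/(1 − f) ≈ 6.582/0.9036 ≈ 7.284 mg/L.
Peak 7.3 mg/L vs MTC 8 mg/L: below toxic threshold.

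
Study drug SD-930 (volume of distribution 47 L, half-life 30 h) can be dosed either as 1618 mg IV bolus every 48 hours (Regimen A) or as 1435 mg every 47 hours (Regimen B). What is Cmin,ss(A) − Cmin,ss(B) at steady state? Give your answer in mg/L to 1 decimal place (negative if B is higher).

1.4 mg/L

Regimen A: f = (1/2)^(48/30) ≈ 0.3299; Cmin,ss = (1618/47)·f/(1−f) ≈ 16.948 mg/L.
Regimen B: f = (1/2)^(47/30) ≈ 0.3376; Cmin,ss = (1435/47)·f/(1−f) ≈ 15.561 mg/L.
Difference ≈ 16.948 − 15.561 ≈ 1.387 mg/L.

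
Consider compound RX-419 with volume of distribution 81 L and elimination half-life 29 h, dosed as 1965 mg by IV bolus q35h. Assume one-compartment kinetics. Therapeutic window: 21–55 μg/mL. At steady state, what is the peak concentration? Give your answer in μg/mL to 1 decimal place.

42.8 μg/mL

k = ln2/t½ = ln2/29 ≈ 0.023902 h⁻¹; fraction remaining f = e^(−kτ) = e^(−0.023902×35) ≈ 0.4332.
Accumulation ratio R = 1/(1 − f) ≈ 1/0.5668 ≈ 1.7643.
Each bolus raises the concentration by D/Vd = 1965/81 ≈ 24.259 μg/mL.
Steady-state peak Cmax,ss = C₀·R ≈ 24.259 × 1.7643 ≈ 42.800 μg/mL.
Peak 42.8 μg/mL vs MTC 55 μg/mL: below toxic threshold.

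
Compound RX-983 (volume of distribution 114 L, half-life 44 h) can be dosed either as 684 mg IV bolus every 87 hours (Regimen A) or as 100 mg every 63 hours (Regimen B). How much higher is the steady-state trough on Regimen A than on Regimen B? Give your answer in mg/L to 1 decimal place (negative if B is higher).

Regimen A: f = (1/2)^(87/44) ≈ 0.2540; Cmin,ss = (684/114)·f/(1−f) ≈ 2.043 mg/L.
Regimen B: f = (1/2)^(63/44) ≈ 0.3707; Cmin,ss = (100/114)·f/(1−f) ≈ 0.517 mg/L.
Difference ≈ 2.043 − 0.517 ≈ 1.526 mg/L.

1.5 mg/L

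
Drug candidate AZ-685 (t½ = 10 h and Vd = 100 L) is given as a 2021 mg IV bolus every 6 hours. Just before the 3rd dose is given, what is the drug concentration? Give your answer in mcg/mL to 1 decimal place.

22.1 mcg/mL

f = (1/2)^(τ/t½) = (1/2)^(6/10) ≈ 0.6598.
C₀ = D/Vd = 2021/100 ≈ 20.210 mcg/mL.
Before the 3rd dose, 2 doses have been given. Superposition: Cmin = C₀·(f + f²).
≈ 20.210 × (0.6598 + 0.4353) ≈ 20.210 × 1.0951 ≈ 22.132 mcg/mL.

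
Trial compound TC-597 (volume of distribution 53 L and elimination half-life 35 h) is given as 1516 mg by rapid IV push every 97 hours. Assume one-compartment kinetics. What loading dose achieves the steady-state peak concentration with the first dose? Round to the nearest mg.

f = (1/2)^(97/35) ≈ 0.146459; accumulation ratio R = 1/(1−f) ≈ 1.17159.
Loading dose to hit Cmax,ss on first dose: D_load = D_maint·R ≈ 1516 × 1.17159 ≈ 1776.13 mg.

1776 mg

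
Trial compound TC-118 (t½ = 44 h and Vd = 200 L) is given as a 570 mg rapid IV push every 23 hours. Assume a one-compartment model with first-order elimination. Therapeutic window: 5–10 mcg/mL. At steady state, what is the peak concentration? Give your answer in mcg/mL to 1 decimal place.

9.4 mcg/mL

k = ln2/t½ = ln2/44 ≈ 0.015753 h⁻¹; fraction remaining f = e^(−kτ) = e^(−0.015753×23) ≈ 0.6961.
Accumulation ratio R = 1/(1 − f) ≈ 1/0.3039 ≈ 3.2906.
Single-dose peak C₀ = D/Vd = 570/200 ≈ 2.850 mcg/mL.
Cmax,ss = C₀/(1 − f) ≈ 2.850/0.3039 ≈ 9.378 mcg/mL.
Peak 9.4 mcg/mL vs MTC 10 mcg/mL: below toxic threshold.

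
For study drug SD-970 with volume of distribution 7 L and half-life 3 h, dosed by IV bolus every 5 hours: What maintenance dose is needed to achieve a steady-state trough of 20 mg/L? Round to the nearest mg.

τ/t½ = 5/3 ≈ 1.6667, so f = (1/2)^(5/3) ≈ 0.314980.
Cmin,ss = (D/Vd)·f/(1−f), so D = Cmin,ss·Vd·(1−f)/f.
D = 20 × 7 × (1−f)/f ≈ 20 × 7 × 2.17480 ≈ 304.47 mg.

304 mg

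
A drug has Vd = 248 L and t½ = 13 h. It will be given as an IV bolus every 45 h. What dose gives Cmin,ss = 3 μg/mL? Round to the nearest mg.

τ/t½ = 45/13 ≈ 3.4615, so f = (1/2)^(45/13) ≈ 0.090776.
Cmin,ss = (D/Vd)·f/(1−f), so D = Cmin,ss·Vd·(1−f)/f.
D = 3 × 248 × (1−f)/f ≈ 3 × 248 × 10.01613 ≈ 7452.00 mg.

7452 mg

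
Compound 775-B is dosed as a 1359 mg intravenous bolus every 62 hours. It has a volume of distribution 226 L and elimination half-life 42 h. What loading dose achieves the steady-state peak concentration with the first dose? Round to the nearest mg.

2122 mg

f = (1/2)^(62/42) ≈ 0.359437; accumulation ratio R = 1/(1−f) ≈ 1.56113.
Loading dose to hit Cmax,ss on first dose: D_load = D_maint·R ≈ 1359 × 1.56113 ≈ 2121.58 mg.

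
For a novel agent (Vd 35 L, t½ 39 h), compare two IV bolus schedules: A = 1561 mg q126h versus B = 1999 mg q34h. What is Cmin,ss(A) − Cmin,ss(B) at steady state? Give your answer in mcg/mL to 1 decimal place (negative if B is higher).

-63.5 mcg/mL

Regimen A: f = (1/2)^(126/39) ≈ 0.1065; Cmin,ss = (1561/35)·f/(1−f) ≈ 5.316 mcg/mL.
Regimen B: f = (1/2)^(34/39) ≈ 0.5465; Cmin,ss = (1999/35)·f/(1−f) ≈ 68.827 mcg/mL.
Difference ≈ 5.316 − 68.827 ≈ -63.511 mcg/mL.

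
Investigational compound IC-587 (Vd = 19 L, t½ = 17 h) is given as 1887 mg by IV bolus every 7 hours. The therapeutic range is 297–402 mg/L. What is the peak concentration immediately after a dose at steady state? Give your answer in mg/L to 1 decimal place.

400.0 mg/L

Over one 7-h interval, 7/17 ≈ 0.41176 half-lives elapse, leaving f ≈ 0.7517 of each dose.
Accumulation ratio R = 1/(1 − f) ≈ 1/0.2483 ≈ 4.0274.
Single-dose peak C₀ = D/Vd = 1887/19 ≈ 99.316 mg/L.
Steady-state peak Cmax,ss = C₀·R ≈ 99.316 × 4.0274 ≈ 399.985 mg/L.
Peak 400.0 mg/L vs MTC 402 mg/L: below toxic threshold.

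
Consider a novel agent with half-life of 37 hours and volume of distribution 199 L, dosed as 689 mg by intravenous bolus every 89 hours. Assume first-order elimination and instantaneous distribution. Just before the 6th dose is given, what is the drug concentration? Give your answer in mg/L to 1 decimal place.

0.8 mg/L

f = (1/2)^(τ/t½) = (1/2)^(89/37) ≈ 0.1888.
C₀ = D/Vd = 689/199 ≈ 3.462 mg/L.
Before the 6th dose, 5 doses have been given. Superposition: Cmin = C₀·(f + f² + … + f^5).
≈ 3.462 × (0.1888 + 0.0356 + 0.0067 + 0.0013 + 0.0002) ≈ 3.462 × 0.2326 ≈ 0.805 mg/L.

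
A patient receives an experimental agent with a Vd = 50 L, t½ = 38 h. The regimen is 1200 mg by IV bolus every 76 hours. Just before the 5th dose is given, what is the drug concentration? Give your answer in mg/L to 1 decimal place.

f = (1/2)^(τ/t½) = (1/2)^(76/38) ≈ 0.2500.
C₀ = D/Vd = 1200/50 ≈ 24.000 mg/L.
Before the 5th dose, 4 doses have been given. Superposition: Cmin = C₀·(f + f² + … + f^4).
≈ 24.000 × (0.2500 + 0.0625 + 0.0156 + 0.0039) ≈ 24.000 × 0.3320 ≈ 7.968 mg/L.

8.0 mg/L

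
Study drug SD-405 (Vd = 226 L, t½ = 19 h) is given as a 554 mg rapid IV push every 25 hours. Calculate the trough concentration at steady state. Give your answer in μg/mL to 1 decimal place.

k = ln2/t½ = ln2/19 ≈ 0.036481 h⁻¹; fraction remaining f = e^(−kτ) = e^(−0.036481×25) ≈ 0.4017.
At steady state, accumulation factor R = 1/(1 − e^(−kτ)) ≈ 1.6714.
Single-dose peak C₀ = D/Vd = 554/226 ≈ 2.451 μg/mL.
Cmax,ss = C₀/(1 − f) ≈ 2.451/0.5983 ≈ 4.097 μg/mL.
One interval later, Cmin,ss = Cmax,ss·e^(−kτ) ≈ 4.097 × 0.4017 ≈ 1.646 μg/mL.

1.6 μg/mL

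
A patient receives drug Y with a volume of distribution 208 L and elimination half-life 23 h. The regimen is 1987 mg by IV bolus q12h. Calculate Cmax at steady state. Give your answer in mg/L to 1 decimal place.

τ/t½ = 12/23 ≈ 0.52174, so fraction remaining f = (1/2)^(12/23) ≈ 0.6965.
At steady state, accumulation factor R = 1/(1 − e^(−kτ)) ≈ 3.2949.
Each bolus raises the concentration by D/Vd = 1987/208 ≈ 9.553 mg/L.
Cmax,ss = C₀/(1 − f) ≈ 9.553/0.3035 ≈ 31.476 mg/L.

31.5 mg/L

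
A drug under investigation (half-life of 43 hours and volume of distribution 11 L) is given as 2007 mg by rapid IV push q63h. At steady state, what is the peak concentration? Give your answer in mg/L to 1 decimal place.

Over one 63-h interval, 63/43 ≈ 1.4651 half-lives elapse, leaving f ≈ 0.3622 of each dose.
Accumulation ratio R = 1/(1 − f) ≈ 1/0.6378 ≈ 1.5679.
Each bolus raises the concentration by D/Vd = 2007/11 ≈ 182.455 mg/L.
Steady-state peak Cmax,ss = C₀·R ≈ 182.455 × 1.5679 ≈ 286.071 mg/L.

286.1 mg/L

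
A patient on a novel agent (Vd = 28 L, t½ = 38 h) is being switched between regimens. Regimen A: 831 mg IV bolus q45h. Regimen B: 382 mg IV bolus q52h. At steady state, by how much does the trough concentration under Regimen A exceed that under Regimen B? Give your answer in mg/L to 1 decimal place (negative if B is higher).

Regimen A: f = (1/2)^(45/38) ≈ 0.4401; Cmin,ss = (831/28)·f/(1−f) ≈ 23.328 mg/L.
Regimen B: f = (1/2)^(52/38) ≈ 0.3873; Cmin,ss = (382/28)·f/(1−f) ≈ 8.624 mg/L.
Difference ≈ 23.328 − 8.624 ≈ 14.704 mg/L.

14.7 mg/L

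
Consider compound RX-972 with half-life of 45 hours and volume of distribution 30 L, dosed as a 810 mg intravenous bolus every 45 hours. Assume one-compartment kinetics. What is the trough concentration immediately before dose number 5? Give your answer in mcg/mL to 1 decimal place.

25.3 mcg/mL

f = (1/2)^(τ/t½) = (1/2)^(45/45) ≈ 0.5000.
C₀ = D/Vd = 810/30 ≈ 27.000 mcg/mL.
Before the 5th dose, 4 doses have been given. Superposition: Cmin = C₀·(f + f² + … + f^4).
≈ 27.000 × (0.5000 + 0.2500 + 0.1250 + 0.0625) ≈ 27.000 × 0.9375 ≈ 25.312 mcg/mL.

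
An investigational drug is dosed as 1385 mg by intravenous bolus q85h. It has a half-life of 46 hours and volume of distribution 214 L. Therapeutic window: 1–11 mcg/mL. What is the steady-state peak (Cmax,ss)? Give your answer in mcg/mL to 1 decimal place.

9.0 mcg/mL

k = ln2/t½ = ln2/46 ≈ 0.015068 h⁻¹; fraction remaining f = e^(−kτ) = e^(−0.015068×85) ≈ 0.2778.
Accumulation ratio R = 1/(1 − f) ≈ 1/0.7222 ≈ 1.3847.
Single-dose peak C₀ = D/Vd = 1385/214 ≈ 6.472 mcg/mL.
Cmax,ss = C₀/(1 − f) ≈ 6.472/0.7222 ≈ 8.962 mcg/mL.
Peak 9.0 mcg/mL vs MTC 11 mcg/mL: below toxic threshold.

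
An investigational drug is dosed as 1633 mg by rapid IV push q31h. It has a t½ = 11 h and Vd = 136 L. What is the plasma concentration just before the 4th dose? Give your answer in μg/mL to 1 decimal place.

2.0 μg/mL

f = (1/2)^(τ/t½) = (1/2)^(31/11) ≈ 0.1418.
C₀ = D/Vd = 1633/136 ≈ 12.007 μg/mL.
Before the 4th dose, 3 doses have been given. Superposition: Cmin = C₀·(f + f² + … + f^3).
≈ 12.007 × (0.1418 + 0.0201 + 0.0029) ≈ 12.007 × 0.1648 ≈ 1.979 μg/mL.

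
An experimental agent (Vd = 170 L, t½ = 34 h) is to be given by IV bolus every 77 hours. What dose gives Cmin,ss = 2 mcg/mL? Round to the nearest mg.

1294 mg

τ/t½ = 77/34 ≈ 2.2647, so f = (1/2)^(77/34) ≈ 0.208092.
Cmin,ss = (D/Vd)·f/(1−f), so D = Cmin,ss·Vd·(1−f)/f.
D = 2 × 170 × (1−f)/f ≈ 2 × 170 × 3.80557 ≈ 1293.89 mg.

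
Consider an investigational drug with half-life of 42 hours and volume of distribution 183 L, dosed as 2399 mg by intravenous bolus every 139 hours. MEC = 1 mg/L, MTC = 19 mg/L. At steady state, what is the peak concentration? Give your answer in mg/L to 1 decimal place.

k = ln2/t½ = ln2/42 ≈ 0.016504 h⁻¹; fraction remaining f = e^(−kτ) = e^(−0.016504×139) ≈ 0.1009.
At steady state, accumulation factor R = 1/(1 − e^(−kτ)) ≈ 1.1122.
Each bolus raises the concentration by D/Vd = 2399/183 ≈ 13.109 mg/L.
Steady-state peak Cmax,ss = C₀·R ≈ 13.109 × 1.1122 ≈ 14.580 mg/L.
Peak 14.6 mg/L vs MTC 19 mg/L: below toxic threshold.

14.6 mg/L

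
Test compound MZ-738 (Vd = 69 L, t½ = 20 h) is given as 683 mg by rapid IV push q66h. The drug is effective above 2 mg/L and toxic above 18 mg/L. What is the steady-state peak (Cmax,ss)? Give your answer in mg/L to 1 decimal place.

11.0 mg/L

τ/t½ = 66/20 ≈ 3.3, so fraction remaining f = (1/2)^(66/20) ≈ 0.1015.
At steady state, accumulation factor R = 1/(1 − e^(−kτ)) ≈ 1.1130.
Each bolus raises the concentration by D/Vd = 683/69 ≈ 9.899 mg/L.
Cmax,ss = C₀/(1 − f) ≈ 9.899/0.8985 ≈ 11.017 mg/L.
Peak 11.0 mg/L vs MTC 18 mg/L: below toxic threshold.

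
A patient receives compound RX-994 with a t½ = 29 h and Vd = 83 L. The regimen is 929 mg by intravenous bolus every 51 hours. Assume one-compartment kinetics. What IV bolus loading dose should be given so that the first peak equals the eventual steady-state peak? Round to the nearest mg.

f = (1/2)^(51/29) ≈ 0.295531; accumulation ratio R = 1/(1−f) ≈ 1.41951.
Loading dose to hit Cmax,ss on first dose: D_load = D_maint·R ≈ 929 × 1.41951 ≈ 1318.72 mg.

1319 mg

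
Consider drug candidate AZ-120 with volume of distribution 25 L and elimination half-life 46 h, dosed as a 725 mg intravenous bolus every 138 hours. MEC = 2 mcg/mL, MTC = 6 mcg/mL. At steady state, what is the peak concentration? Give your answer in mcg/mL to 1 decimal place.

The dosing interval is 3 half-lives, so f = 2^(−3) = 0.125.
Accumulation ratio R = 1/(1 − f) = 1/0.875 = 8/7.
Single-dose peak C₀ = D/Vd = 725/25 = 29 mcg/mL.
Steady-state peak Cmax,ss = C₀·R = 29 × 8/7 ≈ 33.143 mcg/mL.
Peak 33.1 mcg/mL vs MTC 6 mcg/mL: exceeds toxic threshold.

33.1 mcg/mL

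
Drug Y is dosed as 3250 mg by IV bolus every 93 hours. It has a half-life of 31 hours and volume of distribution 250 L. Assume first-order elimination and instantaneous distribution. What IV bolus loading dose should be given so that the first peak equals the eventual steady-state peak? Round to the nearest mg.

f = (1/2)^(93/31) ≈ 0.125000; accumulation ratio R = 1/(1−f) ≈ 1.14286.
Loading dose to hit Cmax,ss on first dose: D_load = D_maint·R ≈ 3250 × 1.14286 ≈ 3714.30 mg.

3714 mg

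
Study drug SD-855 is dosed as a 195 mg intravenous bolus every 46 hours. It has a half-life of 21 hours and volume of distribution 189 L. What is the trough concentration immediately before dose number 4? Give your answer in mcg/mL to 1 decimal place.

0.3 mcg/mL

f = (1/2)^(τ/t½) = (1/2)^(46/21) ≈ 0.2191.
C₀ = D/Vd = 195/189 ≈ 1.032 mcg/mL.
Before the 4th dose, 3 doses have been given. Superposition: Cmin = C₀·(f + f² + … + f^3).
≈ 1.032 × (0.2191 + 0.0480 + 0.0105) ≈ 1.032 × 0.2776 ≈ 0.286 mcg/mL.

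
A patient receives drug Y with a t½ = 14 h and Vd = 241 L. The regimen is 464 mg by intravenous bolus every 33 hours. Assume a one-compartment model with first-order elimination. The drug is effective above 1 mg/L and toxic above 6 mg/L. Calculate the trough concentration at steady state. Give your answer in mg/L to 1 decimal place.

0.5 mg/L

k = ln2/t½ = ln2/14 ≈ 0.049511 h⁻¹; fraction remaining f = e^(−kτ) = e^(−0.049511×33) ≈ 0.1952.
Accumulation ratio R = 1/(1 − f) ≈ 1/0.8048 ≈ 1.2425.
Each bolus raises the concentration by D/Vd = 464/241 ≈ 1.925 mg/L.
Steady-state peak Cmax,ss = C₀·R ≈ 1.925 × 1.2425 ≈ 2.392 mg/L.
One interval later, Cmin,ss = Cmax,ss·e^(−kτ) ≈ 2.392 × 0.1952 ≈ 0.467 mg/L.
Trough 0.5 mg/L vs MEC 1 mg/L: subtherapeutic.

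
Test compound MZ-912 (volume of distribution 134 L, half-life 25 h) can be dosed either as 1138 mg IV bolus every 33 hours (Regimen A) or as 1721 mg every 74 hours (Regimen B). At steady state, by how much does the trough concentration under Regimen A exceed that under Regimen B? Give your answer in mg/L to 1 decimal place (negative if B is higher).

Regimen A: f = (1/2)^(33/25) ≈ 0.4005; Cmin,ss = (1138/134)·f/(1−f) ≈ 5.673 mg/L.
Regimen B: f = (1/2)^(74/25) ≈ 0.1285; Cmin,ss = (1721/134)·f/(1−f) ≈ 1.894 mg/L.
Difference ≈ 5.673 − 1.894 ≈ 3.779 mg/L.

3.8 mg/L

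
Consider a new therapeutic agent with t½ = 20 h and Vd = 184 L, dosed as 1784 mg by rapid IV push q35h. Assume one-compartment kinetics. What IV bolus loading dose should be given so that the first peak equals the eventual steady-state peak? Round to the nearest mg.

2539 mg

f = (1/2)^(35/20) ≈ 0.297302; accumulation ratio R = 1/(1−f) ≈ 1.42309.
Loading dose to hit Cmax,ss on first dose: D_load = D_maint·R ≈ 1784 × 1.42309 ≈ 2538.79 mg.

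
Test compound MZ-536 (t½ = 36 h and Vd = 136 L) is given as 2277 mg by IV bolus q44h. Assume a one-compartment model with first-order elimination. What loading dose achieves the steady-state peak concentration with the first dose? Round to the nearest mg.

f = (1/2)^(44/36) ≈ 0.428622; accumulation ratio R = 1/(1−f) ≈ 1.75015.
Loading dose to hit Cmax,ss on first dose: D_load = D_maint·R ≈ 2277 × 1.75015 ≈ 3985.09 mg.

3985 mg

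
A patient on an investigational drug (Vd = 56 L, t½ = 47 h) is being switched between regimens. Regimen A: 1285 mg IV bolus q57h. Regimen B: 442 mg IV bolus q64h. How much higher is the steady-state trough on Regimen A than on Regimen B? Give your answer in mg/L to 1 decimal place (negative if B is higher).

Regimen A: f = (1/2)^(57/47) ≈ 0.4314; Cmin,ss = (1285/56)·f/(1−f) ≈ 17.410 mg/L.
Regimen B: f = (1/2)^(64/47) ≈ 0.3891; Cmin,ss = (442/56)·f/(1−f) ≈ 5.027 mg/L.
Difference ≈ 17.410 − 5.027 ≈ 12.383 mg/L.

12.4 mg/L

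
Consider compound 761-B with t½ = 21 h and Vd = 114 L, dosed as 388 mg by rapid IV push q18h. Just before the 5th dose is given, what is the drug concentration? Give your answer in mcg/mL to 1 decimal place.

3.8 mcg/mL

f = (1/2)^(τ/t½) = (1/2)^(18/21) ≈ 0.5520.
C₀ = D/Vd = 388/114 ≈ 3.404 mcg/mL.
Before the 5th dose, 4 doses have been given. Superposition: Cmin = C₀·(f + f² + … + f^4).
≈ 3.404 × (0.5520 + 0.3047 + 0.1682 + 0.0928) ≈ 3.404 × 1.1177 ≈ 3.805 mcg/mL.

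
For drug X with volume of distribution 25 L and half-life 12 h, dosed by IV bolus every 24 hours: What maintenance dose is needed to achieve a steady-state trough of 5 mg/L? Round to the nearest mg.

τ/t½ = 24/12 ≈ 2, so f = (1/2)^(24/12) ≈ 0.250000.
Cmin,ss = (D/Vd)·f/(1−f), so D = Cmin,ss·Vd·(1−f)/f.
D = 5 × 25 × (1−f)/f ≈ 5 × 25 × 3.00000 ≈ 375.00 mg.

375 mg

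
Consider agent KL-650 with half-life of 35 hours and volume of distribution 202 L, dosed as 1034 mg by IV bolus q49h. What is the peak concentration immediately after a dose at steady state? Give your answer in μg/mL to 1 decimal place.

τ/t½ = 49/35 ≈ 1.4, so fraction remaining f = (1/2)^(49/35) ≈ 0.3789.
Accumulation ratio R = 1/(1 − f) ≈ 1/0.6211 ≈ 1.6100.
Single-dose peak C₀ = D/Vd = 1034/202 ≈ 5.119 μg/mL.
Steady-state peak Cmax,ss = C₀·R ≈ 5.119 × 1.6100 ≈ 8.242 μg/mL.

8.2 μg/mL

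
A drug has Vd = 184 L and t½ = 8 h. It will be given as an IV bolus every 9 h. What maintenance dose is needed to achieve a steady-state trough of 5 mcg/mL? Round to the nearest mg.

τ/t½ = 9/8 ≈ 1.125, so f = (1/2)^(9/8) ≈ 0.458502.
Cmin,ss = (D/Vd)·f/(1−f), so D = Cmin,ss·Vd·(1−f)/f.
D = 5 × 184 × (1−f)/f ≈ 5 × 184 × 1.18102 ≈ 1086.54 mg.

1087 mg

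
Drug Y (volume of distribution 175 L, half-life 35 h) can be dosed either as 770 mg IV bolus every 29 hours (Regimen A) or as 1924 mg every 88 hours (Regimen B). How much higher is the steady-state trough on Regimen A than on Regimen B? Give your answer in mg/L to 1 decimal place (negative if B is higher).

Regimen A: f = (1/2)^(29/35) ≈ 0.5631; Cmin,ss = (770/175)·f/(1−f) ≈ 5.671 mg/L.
Regimen B: f = (1/2)^(88/35) ≈ 0.1750; Cmin,ss = (1924/175)·f/(1−f) ≈ 2.332 mg/L.
Difference ≈ 5.671 − 2.332 ≈ 3.339 mg/L.

3.3 mg/L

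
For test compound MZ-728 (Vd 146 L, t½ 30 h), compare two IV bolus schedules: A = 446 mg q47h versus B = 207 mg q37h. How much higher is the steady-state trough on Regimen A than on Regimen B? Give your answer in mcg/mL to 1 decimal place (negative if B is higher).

0.5 mcg/mL

Regimen A: f = (1/2)^(47/30) ≈ 0.3376; Cmin,ss = (446/146)·f/(1−f) ≈ 1.557 mcg/mL.
Regimen B: f = (1/2)^(37/30) ≈ 0.4253; Cmin,ss = (207/146)·f/(1−f) ≈ 1.049 mcg/mL.
Difference ≈ 1.557 − 1.049 ≈ 0.508 mcg/mL.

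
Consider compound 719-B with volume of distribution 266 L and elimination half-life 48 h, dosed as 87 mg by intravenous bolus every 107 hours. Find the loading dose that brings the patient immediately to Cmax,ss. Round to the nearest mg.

f = (1/2)^(107/48) ≈ 0.213282; accumulation ratio R = 1/(1−f) ≈ 1.27110.
Loading dose to hit Cmax,ss on first dose: D_load = D_maint·R ≈ 87 × 1.27110 ≈ 110.59 mg.

111 mg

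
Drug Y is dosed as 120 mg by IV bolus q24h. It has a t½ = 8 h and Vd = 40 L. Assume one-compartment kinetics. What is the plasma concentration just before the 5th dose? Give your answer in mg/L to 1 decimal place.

0.4 mg/L

f = (1/2)^(τ/t½) = (1/2)^(24/8) ≈ 0.1250.
C₀ = D/Vd = 120/40 ≈ 3.000 mg/L.
Before the 5th dose, 4 doses have been given. Superposition: Cmin = C₀·(f + f² + … + f^4).
≈ 3.000 × (0.1250 + 0.0156 + 0.0020 + 0.0002) ≈ 3.000 × 0.1428 ≈ 0.428 mg/L.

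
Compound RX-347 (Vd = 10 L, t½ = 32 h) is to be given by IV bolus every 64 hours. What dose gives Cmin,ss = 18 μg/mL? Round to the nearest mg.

τ/t½ = 64/32 ≈ 2, so f = (1/2)^(64/32) ≈ 0.250000.
Cmin,ss = (D/Vd)·f/(1−f), so D = Cmin,ss·Vd·(1−f)/f.
D = 18 × 10 × (1−f)/f ≈ 18 × 10 × 3.00000 ≈ 540.00 mg.

540 mg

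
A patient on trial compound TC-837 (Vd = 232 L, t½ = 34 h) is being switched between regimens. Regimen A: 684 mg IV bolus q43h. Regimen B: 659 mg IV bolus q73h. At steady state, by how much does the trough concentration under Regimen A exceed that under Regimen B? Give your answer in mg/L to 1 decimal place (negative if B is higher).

1.3 mg/L

Regimen A: f = (1/2)^(43/34) ≈ 0.4162; Cmin,ss = (684/232)·f/(1−f) ≈ 2.102 mg/L.
Regimen B: f = (1/2)^(73/34) ≈ 0.2258; Cmin,ss = (659/232)·f/(1−f) ≈ 0.828 mg/L.
Difference ≈ 2.102 − 0.828 ≈ 1.274 mg/L.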